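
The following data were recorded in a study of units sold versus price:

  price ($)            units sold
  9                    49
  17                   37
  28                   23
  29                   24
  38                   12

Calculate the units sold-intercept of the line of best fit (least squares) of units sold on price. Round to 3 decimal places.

59.463

n = 5, Σx = 121, Σy = 145, Σxy = 2866, Σx² = 3439
Sxx = Σx² − (Σx)²/n = 3439 − 2928.2 = 510.8
Sxy = Σxy − (Σx)(Σy)/n = 2866 − 3509 = -643
b = Sxy/Sxx = -643/510.8 = -1.258810
a = ȳ − b·x̄ = 29 − (-1.258810)·24.2 = 59.463195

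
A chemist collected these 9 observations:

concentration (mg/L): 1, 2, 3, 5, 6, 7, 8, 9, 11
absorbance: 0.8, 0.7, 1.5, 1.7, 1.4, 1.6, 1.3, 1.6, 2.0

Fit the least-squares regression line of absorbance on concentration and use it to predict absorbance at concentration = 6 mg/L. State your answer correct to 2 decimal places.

1.42

n = 9, Σx = 52, Σy = 12.6, Σxy = 81.6, Σx² = 390
Sxx = Σx² − (Σx)²/n = 390 − 300.444444 = 89.555556
Sxy = Σxy − (Σx)(Σy)/n = 81.6 − 72.8 = 8.8
b = Sxy/Sxx = 8.8/89.555556 = 0.098263
a = ȳ − b·x̄ = 1.4 − 0.098263·5.777778 = 0.832258
ŷ(6) = a + b·6 = 0.832258 + 0.098263·6 = 1.421836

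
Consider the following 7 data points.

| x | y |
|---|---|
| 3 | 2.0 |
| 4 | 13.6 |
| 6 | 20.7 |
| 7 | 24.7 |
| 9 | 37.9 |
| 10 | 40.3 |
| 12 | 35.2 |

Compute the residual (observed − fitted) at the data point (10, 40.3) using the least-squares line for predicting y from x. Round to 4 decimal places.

n = 7, Σx = 51, Σy = 174.4, Σxy = 1524, Σx² = 435
Sxx = Σx² − (Σx)²/n = 435 − 371.571429 = 63.428571
Sxy = Σxy − (Σx)(Σy)/n = 1524 − 1270.628571 = 253.371429
b = Sxy/Sxx = 253.371429/63.428571 = 3.994595
a = ȳ − b·x̄ = 24.914286 − 3.994595·7.285714 = -4.189189
ŷ(10) = -4.189189 + 3.994595·10 = 35.756757
residual = y − ŷ = 40.3 − 35.756757 = 4.543243

4.5432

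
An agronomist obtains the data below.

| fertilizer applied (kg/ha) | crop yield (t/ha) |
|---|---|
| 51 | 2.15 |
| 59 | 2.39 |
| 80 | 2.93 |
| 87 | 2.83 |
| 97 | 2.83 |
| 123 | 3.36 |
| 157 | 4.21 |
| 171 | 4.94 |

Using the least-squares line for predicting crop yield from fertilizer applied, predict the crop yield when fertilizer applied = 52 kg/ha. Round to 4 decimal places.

2.1343

n = 8, Σx = 825, Σy = 25.64, Σxy = 2924.77, Σx² = 98479
Sxx = Σx² − (Σx)²/n = 98479 − 85078.125 = 13400.875
Sxy = Σxy − (Σx)(Σy)/n = 2924.77 − 2644.125 = 280.645
b = Sxy/Sxx = 280.645/13400.875 = 0.020942
a = ȳ − b·x̄ = 3.205 − 0.020942·103.125 = 1.045326
ŷ(52) = a + b·52 = 1.045326 + 0.020942·52 = 2.134325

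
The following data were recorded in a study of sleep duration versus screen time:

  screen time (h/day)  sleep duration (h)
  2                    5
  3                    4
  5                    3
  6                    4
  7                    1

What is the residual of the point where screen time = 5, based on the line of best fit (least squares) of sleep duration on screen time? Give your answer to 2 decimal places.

n = 5, Σx = 23, Σy = 17, Σxy = 68, Σx² = 123
Sxx = Σx² − (Σx)²/n = 123 − 105.8 = 17.2
Sxy = Σxy − (Σx)(Σy)/n = 68 − 78.2 = -10.2
b = Sxy/Sxx = -10.2/17.2 = -0.593023
a = ȳ − b·x̄ = 3.4 − (-0.593023)·4.6 = 6.127907
ŷ(5) = 6.127907 + (-0.593023)·5 = 3.162791
residual = y − ŷ = 3 − 3.162791 = -0.162791

-0.16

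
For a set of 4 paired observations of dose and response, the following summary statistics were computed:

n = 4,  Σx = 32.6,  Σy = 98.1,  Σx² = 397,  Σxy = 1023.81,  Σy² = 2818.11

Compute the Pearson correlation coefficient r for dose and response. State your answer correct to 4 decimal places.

Sxx = Σx² − (Σx)²/n = 397 − 265.69 = 131.31
Sxy = Σxy − (Σx)(Σy)/n = 1023.81 − 799.515 = 224.295
Syy = Σy² − (Σy)²/n = 2818.11 − 2405.9025 = 412.2075
r = Sxy/√(Sxx·Syy) = 224.295/√(54126.966825) = 224.295/232.652029 = 0.964079

0.9641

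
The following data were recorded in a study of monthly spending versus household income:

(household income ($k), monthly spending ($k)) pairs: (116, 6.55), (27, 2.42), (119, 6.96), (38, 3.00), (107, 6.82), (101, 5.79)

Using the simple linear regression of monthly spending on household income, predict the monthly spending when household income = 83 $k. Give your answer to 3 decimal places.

5.175

n = 6, Σx = 508, Σy = 31.54, Σxy = 3081.91, Σx² = 51440
Sxx = Σx² − (Σx)²/n = 51440 − 43010.666667 = 8429.333333
Sxy = Σxy − (Σx)(Σy)/n = 3081.91 − 2670.386667 = 411.523333
b = Sxy/Sxx = 411.523333/8429.333333 = 0.048820
a = ȳ − b·x̄ = 5.256667 − 0.048820·84.666667 = 1.123207
ŷ(83) = a + b·83 = 1.123207 + 0.048820·83 = 5.175299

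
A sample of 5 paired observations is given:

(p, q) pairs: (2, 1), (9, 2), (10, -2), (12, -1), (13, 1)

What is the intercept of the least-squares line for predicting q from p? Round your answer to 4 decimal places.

n = 5, Σx = 46, Σy = 1, Σxy = 1, Σx² = 498
Sxx = Σx² − (Σx)²/n = 498 − 423.2 = 74.8
Sxy = Σxy − (Σx)(Σy)/n = 1 − 9.2 = -8.2
b = Sxy/Sxx = -8.2/74.8 = -0.109626
a = ȳ − b·x̄ = 0.2 − (-0.109626)·9.2 = 1.208556

1.2086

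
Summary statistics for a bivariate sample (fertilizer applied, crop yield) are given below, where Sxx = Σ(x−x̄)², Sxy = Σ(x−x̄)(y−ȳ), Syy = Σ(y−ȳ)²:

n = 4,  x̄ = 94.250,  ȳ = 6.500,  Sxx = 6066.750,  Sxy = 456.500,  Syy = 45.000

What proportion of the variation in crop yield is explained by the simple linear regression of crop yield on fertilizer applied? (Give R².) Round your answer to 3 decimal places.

0.763

R² = Sxy²/(Sxx·Syy) = (456.5)²/(6066.75·45) = 0.763331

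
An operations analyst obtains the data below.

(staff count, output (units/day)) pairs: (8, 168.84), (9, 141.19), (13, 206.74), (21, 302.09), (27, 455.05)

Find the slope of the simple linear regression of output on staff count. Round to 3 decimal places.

n = 5, Σx = 78, Σy = 1273.91, Σxy = 23939.29, Σx² = 1484
Sxx = Σx² − (Σx)²/n = 1484 − 1216.8 = 267.2
Sxy = Σxy − (Σx)(Σy)/n = 23939.29 − 19872.996 = 4066.294
b = Sxy/Sxx = 4066.294/267.2 = 15.218166

15.218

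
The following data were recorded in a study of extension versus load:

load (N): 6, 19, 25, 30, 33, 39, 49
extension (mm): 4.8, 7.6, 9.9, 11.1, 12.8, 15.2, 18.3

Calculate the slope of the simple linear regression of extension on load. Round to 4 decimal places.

0.3247

n = 7, Σx = 201, Σy = 79.7, Σxy = 2665.6, Σx² = 6933
Sxx = Σx² − (Σx)²/n = 6933 − 5771.571429 = 1161.428571
Sxy = Σxy − (Σx)(Σy)/n = 2665.6 − 2288.528571 = 377.071429
b = Sxy/Sxx = 377.071429/1161.428571 = 0.324662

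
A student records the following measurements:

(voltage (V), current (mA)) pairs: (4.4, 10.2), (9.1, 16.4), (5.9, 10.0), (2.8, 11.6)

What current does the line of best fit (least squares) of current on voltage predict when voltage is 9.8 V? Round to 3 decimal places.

15.608

n = 4, Σx = 22.2, Σy = 48.2, Σxy = 285.6, Σx² = 144.82
Sxx = Σx² − (Σx)²/n = 144.82 − 123.21 = 21.61
Sxy = Σxy − (Σx)(Σy)/n = 285.6 − 267.51 = 18.09
b = Sxy/Sxx = 18.09/21.61 = 0.837112
a = ȳ − b·x̄ = 12.05 − 0.837112·5.55 = 7.404026
ŷ(9.8) = a + b·9.8 = 7.404026 + 0.837112·9.8 = 15.607728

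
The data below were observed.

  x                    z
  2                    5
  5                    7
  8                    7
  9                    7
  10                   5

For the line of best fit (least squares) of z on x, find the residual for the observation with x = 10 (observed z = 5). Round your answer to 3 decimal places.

n = 5, Σx = 34, Σy = 31, Σxy = 214, Σx² = 274
Sxx = Σx² − (Σx)²/n = 274 − 231.2 = 42.8
Sxy = Σxy − (Σx)(Σy)/n = 214 − 210.8 = 3.2
b = Sxy/Sxx = 3.2/42.8 = 0.074766
a = ȳ − b·x̄ = 6.2 − 0.074766·6.8 = 5.691589
ŷ(10) = 5.691589 + 0.074766·10 = 6.439252
residual = y − ŷ = 5 − 6.439252 = -1.439252

-1.439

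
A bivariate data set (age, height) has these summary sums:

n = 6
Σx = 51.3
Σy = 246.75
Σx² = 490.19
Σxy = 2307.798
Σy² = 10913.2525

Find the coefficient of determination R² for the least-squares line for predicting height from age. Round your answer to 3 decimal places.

0.994

Sxx = Σx² − (Σx)²/n = 490.19 − 438.615 = 51.575
Sxy = Σxy − (Σx)(Σy)/n = 2307.798 − 2109.7125 = 198.0855
Syy = Σy² − (Σy)²/n = 10913.2525 − 10147.59375 = 765.65875
R² = Sxy²/(Sxx·Syy) = (198.0855)²/(51.575·765.65875) = 0.993644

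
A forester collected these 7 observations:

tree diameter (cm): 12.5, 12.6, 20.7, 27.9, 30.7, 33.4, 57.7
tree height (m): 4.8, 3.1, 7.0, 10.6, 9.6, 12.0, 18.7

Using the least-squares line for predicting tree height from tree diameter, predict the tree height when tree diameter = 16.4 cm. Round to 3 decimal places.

5.609

n = 7, Σx = 195.5, Σy = 65.8, Σxy = 2314.21, Σx² = 6909.25
Sxx = Σx² − (Σx)²/n = 6909.25 − 5460.035714 = 1449.214286
Sxy = Σxy − (Σx)(Σy)/n = 2314.21 − 1837.7 = 476.51
b = Sxy/Sxx = 476.51/1449.214286 = 0.328806
a = ȳ − b·x̄ = 9.4 − 0.328806·27.928571 = 0.216925
ŷ(16.4) = a + b·16.4 = 0.216925 + 0.328806·16.4 = 5.609339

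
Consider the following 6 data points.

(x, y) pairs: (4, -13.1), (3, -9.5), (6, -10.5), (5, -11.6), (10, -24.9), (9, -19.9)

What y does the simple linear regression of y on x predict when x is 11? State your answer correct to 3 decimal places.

-24.635

n = 6, Σx = 37, Σy = -89.5, Σxy = -630, Σx² = 267
Sxx = Σx² − (Σx)²/n = 267 − 228.166667 = 38.833333
Sxy = Σxy − (Σx)(Σy)/n = -630 − (-551.916667) = -78.083333
b = Sxy/Sxx = -78.083333/38.833333 = -2.010730
a = ȳ − b·x̄ = -14.916667 − (-2.010730)·6.166667 = -2.517167
ŷ(11) = a + b·11 = -2.517167 + (-2.010730)·11 = -24.635193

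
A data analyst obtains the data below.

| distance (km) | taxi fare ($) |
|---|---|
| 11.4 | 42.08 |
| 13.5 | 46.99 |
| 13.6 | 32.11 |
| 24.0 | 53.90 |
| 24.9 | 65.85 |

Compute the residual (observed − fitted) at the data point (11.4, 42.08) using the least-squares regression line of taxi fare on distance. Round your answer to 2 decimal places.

3.91

n = 5, Σx = 87.4, Σy = 240.93, Σxy = 4484.038, Σx² = 1693.18
Sxx = Σx² − (Σx)²/n = 1693.18 − 1527.752 = 165.428
Sxy = Σxy − (Σx)(Σy)/n = 4484.038 − 4211.4564 = 272.5816
b = Sxy/Sxx = 272.5816/165.428 = 1.647736
a = ȳ − b·x̄ = 48.186 − 1.647736·17.48 = 19.383582
ŷ(11.4) = 19.383582 + 1.647736·11.4 = 38.167768
residual = y − ŷ = 42.08 − 38.167768 = 3.912232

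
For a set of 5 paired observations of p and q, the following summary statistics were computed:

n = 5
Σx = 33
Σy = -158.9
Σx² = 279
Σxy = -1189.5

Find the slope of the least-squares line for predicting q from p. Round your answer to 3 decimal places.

-2.300

Sxx = Σx² − (Σx)²/n = 279 − 217.8 = 61.2
Sxy = Σxy − (Σx)(Σy)/n = -1189.5 − (-1048.74) = -140.76
b = Sxy/Sxx = -140.76/61.2 = -2.3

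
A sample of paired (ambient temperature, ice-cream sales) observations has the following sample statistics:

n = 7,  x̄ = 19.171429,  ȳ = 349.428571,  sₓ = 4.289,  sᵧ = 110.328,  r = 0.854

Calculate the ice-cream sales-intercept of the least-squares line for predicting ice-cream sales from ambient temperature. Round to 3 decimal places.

b = r · sᵧ/sₓ = 0.854 · 110.328/4.289 = 21.967851
a = ȳ − b·x̄ = 349.428571 − 21.967851·19.171429 = -71.726521

-71.727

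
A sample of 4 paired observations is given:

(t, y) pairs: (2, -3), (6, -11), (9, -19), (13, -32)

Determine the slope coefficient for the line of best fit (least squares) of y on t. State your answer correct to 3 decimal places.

n = 4, Σx = 30, Σy = -65, Σxy = -659, Σx² = 290
Sxx = Σx² − (Σx)²/n = 290 − 225 = 65
Sxy = Σxy − (Σx)(Σy)/n = -659 − (-487.5) = -171.5
b = Sxy/Sxx = -171.5/65 = -2.638462

-2.638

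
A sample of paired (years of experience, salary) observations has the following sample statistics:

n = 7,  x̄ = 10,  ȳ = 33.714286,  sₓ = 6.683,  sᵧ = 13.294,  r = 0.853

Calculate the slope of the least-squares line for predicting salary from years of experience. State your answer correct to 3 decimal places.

1.697

b = r · sᵧ/sₓ = 0.853 · 13.294/6.683 = 1.696810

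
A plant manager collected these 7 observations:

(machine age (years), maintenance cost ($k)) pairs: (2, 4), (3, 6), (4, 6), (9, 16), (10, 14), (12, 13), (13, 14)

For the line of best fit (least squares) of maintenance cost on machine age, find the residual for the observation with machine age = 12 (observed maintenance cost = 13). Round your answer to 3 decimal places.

-1.769

n = 7, Σx = 53, Σy = 73, Σxy = 672, Σx² = 523
Sxx = Σx² − (Σx)²/n = 523 − 401.285714 = 121.714286
Sxy = Σxy − (Σx)(Σy)/n = 672 − 552.714286 = 119.285714
b = Sxy/Sxx = 119.285714/121.714286 = 0.980047
a = ȳ − b·x̄ = 10.428571 − 0.980047·7.571429 = 3.008216
ŷ(12) = 3.008216 + 0.980047·12 = 14.768779
residual = y − ŷ = 13 − 14.768779 = -1.768779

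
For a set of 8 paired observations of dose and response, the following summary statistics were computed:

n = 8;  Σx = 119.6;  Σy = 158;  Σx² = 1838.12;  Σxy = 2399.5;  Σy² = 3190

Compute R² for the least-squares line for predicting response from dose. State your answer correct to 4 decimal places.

Sxx = Σx² − (Σx)²/n = 1838.12 − 1788.02 = 50.1
Sxy = Σxy − (Σx)(Σy)/n = 2399.5 − 2362.1 = 37.4
Syy = Σy² − (Σy)²/n = 3190 − 3120.5 = 69.5
R² = Sxy²/(Sxx·Syy) = (37.4)²/(50.1·69.5) = 0.401717

0.4017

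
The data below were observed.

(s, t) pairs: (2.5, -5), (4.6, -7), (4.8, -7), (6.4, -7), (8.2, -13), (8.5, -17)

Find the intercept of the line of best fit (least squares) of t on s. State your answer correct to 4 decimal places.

1.0387

n = 6, Σx = 35, Σy = -56, Σxy = -374.2, Σx² = 230.9
Sxx = Σx² − (Σx)²/n = 230.9 − 204.166667 = 26.733333
Sxy = Σxy − (Σx)(Σy)/n = -374.2 − (-326.666667) = -47.533333
b = Sxy/Sxx = -47.533333/26.733333 = -1.778055
a = ȳ − b·x̄ = -9.333333 − (-1.778055)·5.833333 = 1.038653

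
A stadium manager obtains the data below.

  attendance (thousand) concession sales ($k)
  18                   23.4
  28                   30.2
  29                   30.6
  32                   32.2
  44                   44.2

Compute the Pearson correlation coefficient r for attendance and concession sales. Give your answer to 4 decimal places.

0.9904

n = 5, Σx = 151, Σy = 160.6, Σxy = 5129.4, Σx² = 4909, Σy² = 5386.44
Sxx = Σx² − (Σx)²/n = 4909 − 4560.2 = 348.8
Sxy = Σxy − (Σx)(Σy)/n = 5129.4 − 4850.12 = 279.28
Syy = Σy² − (Σy)²/n = 5386.44 − 5158.472 = 227.968
r = Sxy/√(Sxx·Syy) = 279.28/√(79515.2384) = 279.28/281.984465 = 0.990409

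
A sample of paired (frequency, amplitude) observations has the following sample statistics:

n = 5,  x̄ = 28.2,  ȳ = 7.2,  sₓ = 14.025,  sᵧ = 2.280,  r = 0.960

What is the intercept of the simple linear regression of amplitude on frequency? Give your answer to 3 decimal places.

2.799

b = r · sᵧ/sₓ = 0.96 · 2.28/14.025 = 0.156064
a = ȳ − b·x̄ = 7.2 − 0.156064·28.2 = 2.798990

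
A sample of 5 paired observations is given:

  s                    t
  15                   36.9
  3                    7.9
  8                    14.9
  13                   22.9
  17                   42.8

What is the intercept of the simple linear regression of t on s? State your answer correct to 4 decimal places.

-2.5043

n = 5, Σx = 56, Σy = 125.4, Σxy = 1721.7, Σx² = 756
Sxx = Σx² − (Σx)²/n = 756 − 627.2 = 128.8
Sxy = Σxy − (Σx)(Σy)/n = 1721.7 − 1404.48 = 317.22
b = Sxy/Sxx = 317.22/128.8 = 2.462888
a = ȳ − b·x̄ = 25.08 − 2.462888·11.2 = -2.504348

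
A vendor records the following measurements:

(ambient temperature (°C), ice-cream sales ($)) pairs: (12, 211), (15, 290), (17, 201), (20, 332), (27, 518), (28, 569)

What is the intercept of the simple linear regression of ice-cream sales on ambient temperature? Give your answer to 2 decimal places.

n = 6, Σx = 119, Σy = 2121, Σxy = 46857, Σx² = 2571
Sxx = Σx² − (Σx)²/n = 2571 − 2360.166667 = 210.833333
Sxy = Σxy − (Σx)(Σy)/n = 46857 − 42066.5 = 4790.5
b = Sxy/Sxx = 4790.5/210.833333 = 22.721739
a = ȳ − b·x̄ = 353.5 − 22.721739·19.833333 = -97.147826

-97.15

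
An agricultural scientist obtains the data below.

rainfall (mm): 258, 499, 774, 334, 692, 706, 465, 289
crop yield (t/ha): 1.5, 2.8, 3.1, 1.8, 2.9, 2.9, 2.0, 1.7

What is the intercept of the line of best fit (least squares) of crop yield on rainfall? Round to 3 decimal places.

n = 8, Σx = 4017, Σy = 18.7, Σxy = 10260.3, Σx² = 2303243
Sxx = Σx² − (Σx)²/n = 2303243 − 2017036.125 = 286206.875
Sxy = Σxy − (Σx)(Σy)/n = 10260.3 − 9389.7375 = 870.5625
b = Sxy/Sxx = 870.5625/286206.875 = 0.003042
a = ȳ − b·x̄ = 2.3375 − 0.003042·502.125 = 0.810174

0.810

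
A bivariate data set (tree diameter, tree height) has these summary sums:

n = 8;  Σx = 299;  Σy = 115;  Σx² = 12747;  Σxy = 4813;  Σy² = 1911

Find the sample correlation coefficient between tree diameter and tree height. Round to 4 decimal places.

0.8087

Sxx = Σx² − (Σx)²/n = 12747 − 11175.125 = 1571.875
Sxy = Σxy − (Σx)(Σy)/n = 4813 − 4298.125 = 514.875
Syy = Σy² − (Σy)²/n = 1911 − 1653.125 = 257.875
r = Sxy/√(Sxx·Syy) = 514.875/√(405347.265625) = 514.875/636.668882 = 0.808701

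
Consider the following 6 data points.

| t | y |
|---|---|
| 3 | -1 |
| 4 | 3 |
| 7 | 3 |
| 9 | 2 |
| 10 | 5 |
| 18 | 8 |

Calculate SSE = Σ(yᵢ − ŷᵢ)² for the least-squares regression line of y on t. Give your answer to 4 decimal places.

9.7045

n = 6, Σx = 51, Σy = 20, Σxy = 242, Σx² = 579, Σy² = 112
Sxx = Σx² − (Σx)²/n = 579 − 433.5 = 145.5
Sxy = Σxy − (Σx)(Σy)/n = 242 − 170 = 72
Syy = Σy² − (Σy)²/n = 112 − 66.666667 = 45.333333
b = Sxy/Sxx = 72/145.5 = 0.494845
SSE = Syy − b·Sxy = 45.333333 − 0.494845·72 = 9.704467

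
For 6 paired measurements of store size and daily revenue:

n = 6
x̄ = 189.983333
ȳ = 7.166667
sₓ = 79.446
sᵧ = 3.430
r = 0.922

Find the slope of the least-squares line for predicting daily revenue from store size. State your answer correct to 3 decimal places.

0.040

b = r · sᵧ/sₓ = 0.922 · 3.43/79.446 = 0.039806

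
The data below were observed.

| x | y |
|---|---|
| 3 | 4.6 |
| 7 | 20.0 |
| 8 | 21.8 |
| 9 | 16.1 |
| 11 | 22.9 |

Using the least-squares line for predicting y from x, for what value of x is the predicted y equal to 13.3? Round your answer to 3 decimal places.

5.848

n = 5, Σx = 38, Σy = 85.4, Σxy = 725, Σx² = 324
Sxx = Σx² − (Σx)²/n = 324 − 288.8 = 35.2
Sxy = Σxy − (Σx)(Σy)/n = 725 − 649.04 = 75.96
b = Sxy/Sxx = 75.96/35.2 = 2.157955
a = ȳ − b·x̄ = 17.08 − 2.157955·7.6 = 0.679545
Set a + b·x = 13.3: x = (13.3 − 0.679545) / 2.157955 = 5.848341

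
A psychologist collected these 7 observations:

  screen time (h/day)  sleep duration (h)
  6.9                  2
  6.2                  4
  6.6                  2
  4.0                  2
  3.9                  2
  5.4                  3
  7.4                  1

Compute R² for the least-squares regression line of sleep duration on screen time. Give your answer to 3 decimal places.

0.021

n = 7, Σx = 40.4, Σy = 16, Σxy = 91.2, Σx² = 244.74, Σy² = 42
Sxx = Σx² − (Σx)²/n = 244.74 − 233.165714 = 11.574286
Sxy = Σxy − (Σx)(Σy)/n = 91.2 − 92.342857 = -1.142857
Syy = Σy² − (Σy)²/n = 42 − 36.571429 = 5.428571
R² = Sxy²/(Sxx·Syy) = (-1.142857)²/(11.574286·5.428571) = 0.020788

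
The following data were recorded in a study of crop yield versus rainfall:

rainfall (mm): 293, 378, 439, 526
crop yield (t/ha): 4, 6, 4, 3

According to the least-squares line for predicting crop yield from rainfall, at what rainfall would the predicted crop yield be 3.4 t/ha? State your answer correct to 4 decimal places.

546.7380

n = 4, Σx = 1636, Σy = 17, Σxy = 6774, Σx² = 698130
Sxx = Σx² − (Σx)²/n = 698130 − 669124 = 29006
Sxy = Σxy − (Σx)(Σy)/n = 6774 − 6953 = -179
b = Sxy/Sxx = -179/29006 = -0.006171
a = ȳ − b·x̄ = 4.25 − (-0.006171)·409 = 6.773995
Set a + b·x = 3.4: x = (3.4 − 6.773995) / (-0.006171) = 546.737989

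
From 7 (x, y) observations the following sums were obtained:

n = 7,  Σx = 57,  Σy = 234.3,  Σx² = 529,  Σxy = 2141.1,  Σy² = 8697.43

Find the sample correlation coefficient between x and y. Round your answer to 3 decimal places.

Sxx = Σx² − (Σx)²/n = 529 − 464.142857 = 64.857143
Sxy = Σxy − (Σx)(Σy)/n = 2141.1 − 1907.871429 = 233.228571
Syy = Σy² − (Σy)²/n = 8697.43 − 7842.355714 = 855.074286
r = Sxy/√(Sxx·Syy) = 233.228571/√(55457.675102) = 233.228571/235.494533 = 0.990378

0.990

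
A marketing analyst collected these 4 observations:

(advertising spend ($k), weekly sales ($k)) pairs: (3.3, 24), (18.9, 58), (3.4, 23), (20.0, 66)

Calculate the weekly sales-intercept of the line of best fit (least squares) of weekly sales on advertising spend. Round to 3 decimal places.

n = 4, Σx = 45.6, Σy = 171, Σxy = 2573.6, Σx² = 779.66
Sxx = Σx² − (Σx)²/n = 779.66 − 519.84 = 259.82
Sxy = Σxy − (Σx)(Σy)/n = 2573.6 − 1949.4 = 624.2
b = Sxy/Sxx = 624.2/259.82 = 2.402432
a = ȳ − b·x̄ = 42.75 − 2.402432·11.4 = 15.362270

15.362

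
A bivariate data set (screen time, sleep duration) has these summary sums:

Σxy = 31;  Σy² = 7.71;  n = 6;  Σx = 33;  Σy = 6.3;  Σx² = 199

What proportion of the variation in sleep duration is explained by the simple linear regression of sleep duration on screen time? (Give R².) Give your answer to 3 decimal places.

Sxx = Σx² − (Σx)²/n = 199 − 181.5 = 17.5
Sxy = Σxy − (Σx)(Σy)/n = 31 − 34.65 = -3.65
Syy = Σy² − (Σy)²/n = 7.71 − 6.615 = 1.095
R² = Sxy²/(Sxx·Syy) = (-3.65)²/(17.5·1.095) = 0.695238

0.695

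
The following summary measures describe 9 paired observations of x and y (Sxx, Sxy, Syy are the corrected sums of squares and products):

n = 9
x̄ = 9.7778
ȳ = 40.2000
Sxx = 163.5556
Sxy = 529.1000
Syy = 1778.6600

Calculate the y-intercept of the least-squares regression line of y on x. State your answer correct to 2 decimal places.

8.57

b = Sxy/Sxx = 529.1/163.5556 = 3.234986
a = ȳ − b·x̄ = 40.2 − 3.234986·9.7778 = 8.568958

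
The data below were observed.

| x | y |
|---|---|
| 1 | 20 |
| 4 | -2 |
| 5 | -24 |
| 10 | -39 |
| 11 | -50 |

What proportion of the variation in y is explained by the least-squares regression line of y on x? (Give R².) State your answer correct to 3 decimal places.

0.931

n = 5, Σx = 31, Σy = -95, Σxy = -1048, Σx² = 263, Σy² = 5001
Sxx = Σx² − (Σx)²/n = 263 − 192.2 = 70.8
Sxy = Σxy − (Σx)(Σy)/n = -1048 − (-589) = -459
Syy = Σy² − (Σy)²/n = 5001 − 1805 = 3196
R² = Sxy²/(Sxx·Syy) = (-459)²/(70.8·3196) = 0.931076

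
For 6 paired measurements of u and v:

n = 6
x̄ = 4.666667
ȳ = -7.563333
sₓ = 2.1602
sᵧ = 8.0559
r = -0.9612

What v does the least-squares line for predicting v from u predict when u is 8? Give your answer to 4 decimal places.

-19.5118

b = r · sᵧ/sₓ = -0.9612 · 8.0559/2.1602 = -3.584544
a = ȳ − b·x̄ = -7.563333 − (-3.584544)·4.666667 = 9.164538
ŷ(8) = a + b·8 = 9.164538 + (-3.584544)·8 = -19.511810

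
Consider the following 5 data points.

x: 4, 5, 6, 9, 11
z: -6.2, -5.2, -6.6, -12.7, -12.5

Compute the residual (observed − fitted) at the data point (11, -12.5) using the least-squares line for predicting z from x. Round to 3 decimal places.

n = 5, Σx = 35, Σy = -43.2, Σxy = -342.2, Σx² = 279
Sxx = Σx² − (Σx)²/n = 279 − 245 = 34
Sxy = Σxy − (Σx)(Σy)/n = -342.2 − (-302.4) = -39.8
b = Sxy/Sxx = -39.8/34 = -1.170588
a = ȳ − b·x̄ = -8.64 − (-1.170588)·7 = -0.445882
ŷ(11) = -0.445882 + (-1.170588)·11 = -13.322353
residual = y − ŷ = -12.5 − (-13.322353) = 0.822353

0.822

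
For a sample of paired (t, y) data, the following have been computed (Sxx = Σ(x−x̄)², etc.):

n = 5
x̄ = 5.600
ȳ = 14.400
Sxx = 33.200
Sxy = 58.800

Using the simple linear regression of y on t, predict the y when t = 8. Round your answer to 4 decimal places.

18.6506

b = Sxy/Sxx = 58.8/33.2 = 1.771084
a = ȳ − b·x̄ = 14.4 − 1.771084·5.6 = 4.481928
ŷ(8) = a + b·8 = 4.481928 + 1.771084·8 = 18.650602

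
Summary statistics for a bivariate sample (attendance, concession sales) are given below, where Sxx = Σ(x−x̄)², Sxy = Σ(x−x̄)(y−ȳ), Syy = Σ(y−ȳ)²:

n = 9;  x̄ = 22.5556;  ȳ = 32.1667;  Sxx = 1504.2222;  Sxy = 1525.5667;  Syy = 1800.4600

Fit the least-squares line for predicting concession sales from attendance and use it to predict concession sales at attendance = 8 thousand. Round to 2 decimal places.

b = Sxy/Sxx = 1525.5667/1504.2222 = 1.014190
a = ȳ − b·x̄ = 32.1667 − 1.014190·22.5556 = 9.291042
ŷ(8) = a + b·8 = 9.291042 + 1.014190·8 = 17.404560

17.40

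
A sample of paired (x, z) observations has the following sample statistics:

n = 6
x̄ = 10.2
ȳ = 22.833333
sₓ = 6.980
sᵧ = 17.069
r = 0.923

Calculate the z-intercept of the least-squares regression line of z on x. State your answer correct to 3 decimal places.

-0.189

b = r · sᵧ/sₓ = 0.923 · 17.069/6.98 = 2.257118
a = ȳ − b·x̄ = 22.833333 − 2.257118·10.2 = -0.189276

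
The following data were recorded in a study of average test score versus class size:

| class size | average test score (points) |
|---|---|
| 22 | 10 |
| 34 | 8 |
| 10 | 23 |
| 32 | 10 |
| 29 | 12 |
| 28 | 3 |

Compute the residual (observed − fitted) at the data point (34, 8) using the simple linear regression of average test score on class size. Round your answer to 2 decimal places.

1.90

n = 6, Σx = 155, Σy = 66, Σxy = 1474, Σx² = 4389
Sxx = Σx² − (Σx)²/n = 4389 − 4004.166667 = 384.833333
Sxy = Σxy − (Σx)(Σy)/n = 1474 − 1705 = -231
b = Sxy/Sxx = -231/384.833333 = -0.600260
a = ȳ − b·x̄ = 11 − (-0.600260)·25.833333 = 26.506713
ŷ(34) = 26.506713 + (-0.600260)·34 = 6.097878
residual = y − ŷ = 8 − 6.097878 = 1.902122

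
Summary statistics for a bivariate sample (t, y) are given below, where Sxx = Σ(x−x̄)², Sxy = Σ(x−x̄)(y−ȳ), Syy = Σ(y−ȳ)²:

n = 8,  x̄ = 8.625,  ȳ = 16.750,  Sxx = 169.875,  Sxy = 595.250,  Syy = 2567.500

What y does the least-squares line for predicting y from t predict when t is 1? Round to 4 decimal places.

-9.9684

b = Sxy/Sxx = 595.25/169.875 = 3.504047
a = ȳ − b·x̄ = 16.75 − 3.504047·8.625 = -13.472406
ŷ(1) = a + b·1 = -13.472406 + 3.504047·1 = -9.968359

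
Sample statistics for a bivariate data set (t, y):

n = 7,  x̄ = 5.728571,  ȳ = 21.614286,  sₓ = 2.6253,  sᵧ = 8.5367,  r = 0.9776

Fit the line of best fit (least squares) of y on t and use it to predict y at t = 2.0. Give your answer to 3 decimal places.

b = r · sᵧ/sₓ = 0.9776 · 8.5367/2.6253 = 3.178866
a = ȳ − b·x̄ = 21.614286 − 3.178866·5.728571 = 3.403924
ŷ(2.0) = a + b·2.0 = 3.403924 + 3.178866·2 = 9.761657

9.762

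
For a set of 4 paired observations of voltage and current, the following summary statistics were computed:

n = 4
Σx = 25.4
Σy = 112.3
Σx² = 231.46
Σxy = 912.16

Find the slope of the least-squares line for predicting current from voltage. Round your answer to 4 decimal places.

Sxx = Σx² − (Σx)²/n = 231.46 − 161.29 = 70.17
Sxy = Σxy − (Σx)(Σy)/n = 912.16 − 713.105 = 199.055
b = Sxy/Sxx = 199.055/70.17 = 2.836754

2.8368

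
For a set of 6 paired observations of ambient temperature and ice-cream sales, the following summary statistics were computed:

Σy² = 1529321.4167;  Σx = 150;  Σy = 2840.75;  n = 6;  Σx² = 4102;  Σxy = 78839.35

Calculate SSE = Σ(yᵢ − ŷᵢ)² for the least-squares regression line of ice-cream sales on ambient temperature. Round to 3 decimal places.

10589.587

Sxx = Σx² − (Σx)²/n = 4102 − 3750 = 352
Sxy = Σxy − (Σx)(Σy)/n = 78839.35 − 71018.75 = 7820.6
Syy = Σy² − (Σy)²/n = 1529321.4167 − 1344976.760417 = 184344.656283
b = Sxy/Sxx = 7820.6/352 = 22.217614
SSE = Syy − b·Sxy = 184344.656283 − 22.217614·7820.6 = 10589.587079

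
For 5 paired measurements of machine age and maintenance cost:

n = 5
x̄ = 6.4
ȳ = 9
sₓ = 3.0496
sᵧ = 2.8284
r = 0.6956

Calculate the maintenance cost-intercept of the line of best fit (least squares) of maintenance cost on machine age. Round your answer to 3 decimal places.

b = r · sᵧ/sₓ = 0.6956 · 2.8284/3.0496 = 0.645145
a = ȳ − b·x̄ = 9 − 0.645145·6.4 = 4.871070

4.871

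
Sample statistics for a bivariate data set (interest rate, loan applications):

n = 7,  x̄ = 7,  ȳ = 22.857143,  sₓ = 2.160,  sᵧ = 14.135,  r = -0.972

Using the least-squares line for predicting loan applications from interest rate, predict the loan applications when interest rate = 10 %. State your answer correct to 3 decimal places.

b = r · sᵧ/sₓ = -0.972 · 14.135/2.16 = -6.36075
a = ȳ − b·x̄ = 22.857143 − (-6.36075)·7 = 67.382393
ŷ(10) = a + b·10 = 67.382393 + (-6.36075)·10 = 3.774893

3.775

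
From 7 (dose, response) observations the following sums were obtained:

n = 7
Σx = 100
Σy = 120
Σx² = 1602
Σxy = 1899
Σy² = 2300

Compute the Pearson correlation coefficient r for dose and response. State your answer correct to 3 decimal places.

0.900

Sxx = Σx² − (Σx)²/n = 1602 − 1428.571429 = 173.428571
Sxy = Σxy − (Σx)(Σy)/n = 1899 − 1714.285714 = 184.714286
Syy = Σy² − (Σy)²/n = 2300 − 2057.142857 = 242.857143
r = Sxy/√(Sxx·Syy) = 184.714286/√(42118.367347) = 184.714286/205.227599 = 0.900046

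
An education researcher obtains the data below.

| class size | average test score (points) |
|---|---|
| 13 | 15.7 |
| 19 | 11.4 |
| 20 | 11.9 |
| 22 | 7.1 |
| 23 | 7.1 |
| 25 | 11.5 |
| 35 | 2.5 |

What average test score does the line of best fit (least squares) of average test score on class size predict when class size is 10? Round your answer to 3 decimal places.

16.644

n = 7, Σx = 157, Σy = 67.2, Σxy = 1353.2, Σx² = 3793
Sxx = Σx² − (Σx)²/n = 3793 − 3521.285714 = 271.714286
Sxy = Σxy − (Σx)(Σy)/n = 1353.2 − 1507.2 = -154
b = Sxy/Sxx = -154/271.714286 = -0.566772
a = ȳ − b·x̄ = 9.6 − (-0.566772)·22.428571 = 22.311882
ŷ(10) = a + b·10 = 22.311882 + (-0.566772)·10 = 16.644164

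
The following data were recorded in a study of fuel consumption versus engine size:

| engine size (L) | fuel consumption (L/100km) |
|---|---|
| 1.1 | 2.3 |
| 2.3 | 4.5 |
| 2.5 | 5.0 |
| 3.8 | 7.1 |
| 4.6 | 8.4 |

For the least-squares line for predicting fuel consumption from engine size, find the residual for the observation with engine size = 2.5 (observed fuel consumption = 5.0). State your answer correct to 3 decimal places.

0.164

n = 5, Σx = 14.3, Σy = 27.3, Σxy = 91, Σx² = 48.35
Sxx = Σx² − (Σx)²/n = 48.35 − 40.898 = 7.452
Sxy = Σxy − (Σx)(Σy)/n = 91 − 78.078 = 12.922
b = Sxy/Sxx = 12.922/7.452 = 1.734031
a = ȳ − b·x̄ = 5.46 − 1.734031·2.86 = 0.500671
ŷ(2.5) = 0.500671 + 1.734031·2.5 = 4.835749
residual = y − ŷ = 5.0 − 4.835749 = 0.164251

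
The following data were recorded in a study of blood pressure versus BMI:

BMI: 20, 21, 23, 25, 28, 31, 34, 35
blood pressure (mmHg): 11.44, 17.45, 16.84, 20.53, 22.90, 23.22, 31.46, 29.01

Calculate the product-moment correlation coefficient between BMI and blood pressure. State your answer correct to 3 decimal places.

n = 8, Σx = 217, Σy = 172.85, Σxy = 4941.83, Σx² = 6121, Σy² = 4035.3327
Sxx = Σx² − (Σx)²/n = 6121 − 5886.125 = 234.875
Sxy = Σxy − (Σx)(Σy)/n = 4941.83 − 4688.55625 = 253.27375
Syy = Σy² − (Σy)²/n = 4035.3327 − 3734.640313 = 300.692387
r = Sxy/√(Sxx·Syy) = 253.27375/√(70625.124514) = 253.27375/265.753880 = 0.953039

0.953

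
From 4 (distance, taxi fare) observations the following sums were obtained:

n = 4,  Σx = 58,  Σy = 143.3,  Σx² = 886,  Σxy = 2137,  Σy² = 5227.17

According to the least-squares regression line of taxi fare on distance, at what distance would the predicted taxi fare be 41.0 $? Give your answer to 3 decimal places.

Sxx = Σx² − (Σx)²/n = 886 − 841 = 45
Sxy = Σxy − (Σx)(Σy)/n = 2137 − 2077.85 = 59.15
b = Sxy/Sxx = 59.15/45 = 1.314444
a = ȳ − b·x̄ = 35.825 − 1.314444·14.5 = 16.765556
Set a + b·x = 41.0: x = (41.0 − 16.765556) / 1.314444 = 18.437025

18.437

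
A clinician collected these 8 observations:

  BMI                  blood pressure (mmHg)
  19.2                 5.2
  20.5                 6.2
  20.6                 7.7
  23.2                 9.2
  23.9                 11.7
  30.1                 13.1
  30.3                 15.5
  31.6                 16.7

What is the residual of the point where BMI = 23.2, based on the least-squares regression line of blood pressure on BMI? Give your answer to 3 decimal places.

n = 8, Σx = 199.4, Σy = 85.3, Σxy = 2270.31, Σx² = 5145.36
Sxx = Σx² − (Σx)²/n = 5145.36 − 4970.045 = 175.315
Sxy = Σxy − (Σx)(Σy)/n = 2270.31 − 2126.1025 = 144.2075
b = Sxy/Sxx = 144.2075/175.315 = 0.822562
a = ȳ − b·x̄ = 10.6625 − 0.822562·24.925 = -9.839864
ŷ(23.2) = -9.839864 + 0.822562·23.2 = 9.243580
residual = y − ŷ = 9.2 − 9.243580 = -0.043580

-0.044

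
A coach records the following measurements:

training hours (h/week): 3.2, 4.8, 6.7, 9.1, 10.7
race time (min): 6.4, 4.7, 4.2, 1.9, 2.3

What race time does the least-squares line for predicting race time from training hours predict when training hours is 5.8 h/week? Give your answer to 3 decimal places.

n = 5, Σx = 34.5, Σy = 19.5, Σxy = 113.08, Σx² = 275.47
Sxx = Σx² − (Σx)²/n = 275.47 − 238.05 = 37.42
Sxy = Σxy − (Σx)(Σy)/n = 113.08 − 134.55 = -21.47
b = Sxy/Sxx = -21.47/37.42 = -0.573757
a = ȳ − b·x̄ = 3.9 − (-0.573757)·6.9 = 7.858926
ŷ(5.8) = a + b·5.8 = 7.858926 + (-0.573757)·5.8 = 4.531133

4.531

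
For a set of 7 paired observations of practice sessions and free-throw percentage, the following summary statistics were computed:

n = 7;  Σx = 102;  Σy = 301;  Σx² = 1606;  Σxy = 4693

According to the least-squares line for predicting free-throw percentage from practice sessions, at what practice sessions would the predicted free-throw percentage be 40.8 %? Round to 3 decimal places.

13.714

Sxx = Σx² − (Σx)²/n = 1606 − 1486.285714 = 119.714286
Sxy = Σxy − (Σx)(Σy)/n = 4693 − 4386 = 307
b = Sxy/Sxx = 307/119.714286 = 2.564439
a = ȳ − b·x̄ = 43 − 2.564439·14.571429 = 5.632458
Set a + b·x = 40.8: x = (40.8 − 5.632458) / 2.564439 = 13.713541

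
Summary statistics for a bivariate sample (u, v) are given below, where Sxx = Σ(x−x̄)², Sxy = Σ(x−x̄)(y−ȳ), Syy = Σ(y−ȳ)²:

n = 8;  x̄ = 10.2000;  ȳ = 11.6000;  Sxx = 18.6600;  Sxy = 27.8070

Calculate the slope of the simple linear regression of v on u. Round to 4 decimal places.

1.4902

b = Sxy/Sxx = 27.807/18.66 = 1.490193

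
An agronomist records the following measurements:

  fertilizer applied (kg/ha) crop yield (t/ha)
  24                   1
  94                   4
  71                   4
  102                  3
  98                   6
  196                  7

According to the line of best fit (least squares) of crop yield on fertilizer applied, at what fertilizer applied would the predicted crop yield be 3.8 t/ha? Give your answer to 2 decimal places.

n = 6, Σx = 585, Σy = 25, Σxy = 2950, Σx² = 72877
Sxx = Σx² − (Σx)²/n = 72877 − 57037.5 = 15839.5
Sxy = Σxy − (Σx)(Σy)/n = 2950 − 2437.5 = 512.5
b = Sxy/Sxx = 512.5/15839.5 = 0.032356
a = ȳ − b·x̄ = 4.166667 − 0.032356·97.5 = 1.011974
Set a + b·x = 3.8: x = (3.8 − 1.011974) / 0.032356 = 86.167675

86.17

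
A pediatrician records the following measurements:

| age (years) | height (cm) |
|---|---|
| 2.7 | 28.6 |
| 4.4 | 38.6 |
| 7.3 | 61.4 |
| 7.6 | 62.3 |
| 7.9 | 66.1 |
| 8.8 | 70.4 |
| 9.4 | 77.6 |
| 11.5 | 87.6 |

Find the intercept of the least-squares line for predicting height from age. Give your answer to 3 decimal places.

9.637

n = 8, Σx = 59.6, Σy = 492.6, Σxy = 4047.31, Σx² = 498.16
Sxx = Σx² − (Σx)²/n = 498.16 − 444.02 = 54.14
Sxy = Σxy − (Σx)(Σy)/n = 4047.31 − 3669.87 = 377.44
b = Sxy/Sxx = 377.44/54.14 = 6.971555
a = ȳ − b·x̄ = 61.575 − 6.971555·7.45 = 9.636914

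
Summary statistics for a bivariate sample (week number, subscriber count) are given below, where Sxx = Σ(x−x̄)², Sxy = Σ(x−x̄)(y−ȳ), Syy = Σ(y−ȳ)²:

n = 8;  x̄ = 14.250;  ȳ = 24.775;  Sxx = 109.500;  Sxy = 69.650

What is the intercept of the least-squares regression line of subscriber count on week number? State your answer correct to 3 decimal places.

15.711

b = Sxy/Sxx = 69.65/109.5 = 0.636073
a = ȳ − b·x̄ = 24.775 − 0.636073·14.25 = 15.710959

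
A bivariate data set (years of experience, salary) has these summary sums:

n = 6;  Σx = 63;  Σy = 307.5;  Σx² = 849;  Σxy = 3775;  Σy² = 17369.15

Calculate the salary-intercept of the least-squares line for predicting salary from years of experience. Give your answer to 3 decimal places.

Sxx = Σx² − (Σx)²/n = 849 − 661.5 = 187.5
Sxy = Σxy − (Σx)(Σy)/n = 3775 − 3228.75 = 546.25
b = Sxy/Sxx = 546.25/187.5 = 2.913333
a = ȳ − b·x̄ = 51.25 − 2.913333·10.5 = 20.66

20.660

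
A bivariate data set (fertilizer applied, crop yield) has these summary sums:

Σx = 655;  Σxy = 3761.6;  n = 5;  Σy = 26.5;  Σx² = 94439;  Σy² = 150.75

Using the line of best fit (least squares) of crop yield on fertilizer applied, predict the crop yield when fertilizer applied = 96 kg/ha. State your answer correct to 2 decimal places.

Sxx = Σx² − (Σx)²/n = 94439 − 85805 = 8634
Sxy = Σxy − (Σx)(Σy)/n = 3761.6 − 3471.5 = 290.1
b = Sxy/Sxx = 290.1/8634 = 0.033600
a = ȳ − b·x̄ = 5.3 − 0.033600·131 = 0.898436
ŷ(96) = a + b·96 = 0.898436 + 0.033600·96 = 4.124010

4.12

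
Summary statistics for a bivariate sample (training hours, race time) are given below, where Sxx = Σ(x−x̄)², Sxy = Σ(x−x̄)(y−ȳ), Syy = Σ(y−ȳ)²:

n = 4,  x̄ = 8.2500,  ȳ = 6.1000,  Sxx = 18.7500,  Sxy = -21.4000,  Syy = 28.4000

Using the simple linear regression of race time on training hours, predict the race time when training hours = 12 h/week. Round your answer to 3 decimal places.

b = Sxy/Sxx = -21.4/18.75 = -1.141333
a = ȳ − b·x̄ = 6.1 − (-1.141333)·8.25 = 15.516
ŷ(12) = a + b·12 = 15.516 + (-1.141333)·12 = 1.82

1.820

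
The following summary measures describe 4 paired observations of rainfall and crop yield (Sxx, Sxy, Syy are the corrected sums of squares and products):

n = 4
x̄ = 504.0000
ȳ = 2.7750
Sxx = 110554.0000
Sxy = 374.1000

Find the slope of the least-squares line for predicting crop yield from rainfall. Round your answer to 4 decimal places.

0.0034

b = Sxy/Sxx = 374.1/110554 = 0.003384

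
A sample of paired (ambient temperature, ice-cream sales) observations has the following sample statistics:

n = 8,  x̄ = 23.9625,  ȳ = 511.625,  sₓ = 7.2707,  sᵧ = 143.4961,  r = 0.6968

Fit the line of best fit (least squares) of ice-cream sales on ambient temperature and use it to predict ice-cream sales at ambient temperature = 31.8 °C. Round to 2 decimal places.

b = r · sᵧ/sₓ = 0.6968 · 143.4961/7.2707 = 13.752195
a = ȳ − b·x̄ = 511.625 − 13.752195·23.9625 = 182.088033
ŷ(31.8) = a + b·31.8 = 182.088033 + 13.752195·31.8 = 619.407826

619.41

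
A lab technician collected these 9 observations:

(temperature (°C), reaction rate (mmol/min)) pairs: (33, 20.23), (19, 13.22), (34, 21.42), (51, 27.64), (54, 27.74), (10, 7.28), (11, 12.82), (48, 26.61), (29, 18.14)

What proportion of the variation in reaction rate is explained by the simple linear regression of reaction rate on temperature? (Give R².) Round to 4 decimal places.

n = 9, Σx = 289, Σy = 175.1, Σxy = 6571.81, Σx² = 11489, Σy² = 3830.8174
Sxx = Σx² − (Σx)²/n = 11489 − 9280.111111 = 2208.888889
Sxy = Σxy − (Σx)(Σy)/n = 6571.81 − 5622.655556 = 949.154444
Syy = Σy² − (Σy)²/n = 3830.8174 − 3406.667778 = 424.149622
R² = Sxy²/(Sxx·Syy) = (949.154444)²/(2208.888889·424.149622) = 0.961570

0.9616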